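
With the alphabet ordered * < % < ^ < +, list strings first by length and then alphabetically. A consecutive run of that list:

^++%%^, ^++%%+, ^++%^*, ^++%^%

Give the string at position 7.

Continuing the enumeration 3 steps past ^++%^%: ^++%^% → ^++%^^ → ^++%^+ → (answer).

^++%+*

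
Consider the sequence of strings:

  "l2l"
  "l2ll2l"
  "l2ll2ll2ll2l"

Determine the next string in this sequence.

Each string is two copies of the previous one concatenated.
Doubling l2ll2ll2ll2l:

l2ll2ll2ll2ll2ll2ll2ll2l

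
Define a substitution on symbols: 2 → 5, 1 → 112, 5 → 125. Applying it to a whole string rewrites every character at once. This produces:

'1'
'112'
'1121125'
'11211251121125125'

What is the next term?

Rewriting the 17 symbols of 11211251121125125 one by one yields 112 112 5 112 112 5 125 112 112 5 112 112 5 125 112 5 125; concatenated:

11211251121125125112112511211251251125125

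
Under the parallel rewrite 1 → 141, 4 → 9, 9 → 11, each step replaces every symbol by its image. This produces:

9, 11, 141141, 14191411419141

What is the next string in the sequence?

Replace each of the 14 characters of 14191411419141 in place — 141 9 141 11 141 9 141 141 9 141 11 141 9 141 — and concatenate.

14191411114191411419141111419141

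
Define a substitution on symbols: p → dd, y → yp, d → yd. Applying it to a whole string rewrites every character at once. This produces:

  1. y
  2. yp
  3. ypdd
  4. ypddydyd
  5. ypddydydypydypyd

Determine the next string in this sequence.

ypddydydypydypydypddypydypddypyd

Replace each of the 16 characters of ypddydydypydypyd in place — yp dd yd yd yp yd yp yd yp dd yp yd yp dd yp yd — and concatenate.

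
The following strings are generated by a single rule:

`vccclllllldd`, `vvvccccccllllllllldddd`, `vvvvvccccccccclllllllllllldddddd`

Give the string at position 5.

Each string has the form v^{2n-1} c^{3n} l^{3n+3} d^{2n} (n = 1, 2, …).
For term 5, n = 5, so the run lengths are 9, 15, 18, 10.

vvvvvvvvvccccccccccccccclllllllllllllllllldddddddddd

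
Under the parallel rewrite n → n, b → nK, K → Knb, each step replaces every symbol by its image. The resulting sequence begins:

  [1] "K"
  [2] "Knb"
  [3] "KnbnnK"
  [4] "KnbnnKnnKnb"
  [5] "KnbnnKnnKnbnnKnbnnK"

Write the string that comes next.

Rewriting the 19 symbols of KnbnnKnnKnbnnKnbnnK one by one yields Knb n nK n n Knb n n Knb n nK n n Knb n nK n n Knb; concatenated:

KnbnnKnnKnbnnKnbnnKnnKnbnnKnnKnb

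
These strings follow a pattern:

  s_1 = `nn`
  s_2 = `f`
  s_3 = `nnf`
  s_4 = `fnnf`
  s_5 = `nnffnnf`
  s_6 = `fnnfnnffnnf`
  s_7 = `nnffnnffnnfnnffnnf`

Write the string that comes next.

This is a Fibonacci-style word recurrence s(k) = s(k−2)·s(k−1): e.g. nn·f = nnf.
Continuing: fnnfnnffnnf · nnffnnffnnfnnffnnf gives term 8.

fnnfnnffnnfnnffnnffnnfnnffnnf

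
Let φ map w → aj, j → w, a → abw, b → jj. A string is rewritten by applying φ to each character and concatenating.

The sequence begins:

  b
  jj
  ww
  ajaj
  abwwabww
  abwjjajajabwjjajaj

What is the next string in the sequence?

Applying the rule to each of the 18 symbols of abwjjajajabwjjajaj gives the pieces abw jj aj w w abw w abw w abw jj aj w w abw w abw w, which concatenate to the answer.

abwjjajwwabwwabwwabwjjajwwabwwabww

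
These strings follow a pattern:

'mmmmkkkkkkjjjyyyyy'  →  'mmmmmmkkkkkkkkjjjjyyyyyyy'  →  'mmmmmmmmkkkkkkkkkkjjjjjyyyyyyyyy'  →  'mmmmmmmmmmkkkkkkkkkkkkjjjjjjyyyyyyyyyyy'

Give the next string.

mmmmmmmmmmmmkkkkkkkkkkkkkkjjjjjjjyyyyyyyyyyyyy

Reading off run lengths: m runs 4, 6, 8, 10; k runs 6, 8, 10, 12; j runs 3, 4, 5, 6; y runs 5, 7, 9, 11 — each is linear in n, where the shown terms are n = 2, 3, 4, 5.
For the next term, n = 6, so the run lengths are 12, 14, 7, 13.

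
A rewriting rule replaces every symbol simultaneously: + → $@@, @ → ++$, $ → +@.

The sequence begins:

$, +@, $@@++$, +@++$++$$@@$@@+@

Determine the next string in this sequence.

Applying the rule to each of the 16 symbols of +@++$++$$@@$@@+@ gives the pieces $@@ ++$ $@@ $@@ +@ $@@ $@@ +@ +@ ++$ ++$ +@ ++$ ++$ $@@ ++$, which concatenate to the answer.

$@@++$$@@$@@+@$@@$@@+@+@++$++$+@++$++$$@@++$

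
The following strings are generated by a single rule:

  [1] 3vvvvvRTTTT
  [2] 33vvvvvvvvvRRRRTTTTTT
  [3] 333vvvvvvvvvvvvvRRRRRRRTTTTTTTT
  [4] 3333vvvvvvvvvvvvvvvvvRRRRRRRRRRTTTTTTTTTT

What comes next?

Term n consists of n 3's, followed by 4n+1 v's, followed by 3n-2 R's, followed by 2n+2 T's (n = 1, 2, …).
Setting n = 5 gives 5, 21, 13, 12 characters in each block.

33333vvvvvvvvvvvvvvvvvvvvvRRRRRRRRRRRRRTTTTTTTTTTTT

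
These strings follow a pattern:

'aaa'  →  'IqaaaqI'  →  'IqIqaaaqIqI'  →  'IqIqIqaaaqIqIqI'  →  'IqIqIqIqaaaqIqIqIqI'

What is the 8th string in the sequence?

IqIqIqIqIqIqIqaaaqIqIqIqIqIqIqI

Every step adds Iq to the front and qI to the end of the previous string.
From IqIqIqIqaaaqIqIqIqI, 3 further steps: IqIqIqIqaaaqIqIqIqI → IqIqIqIqIqaaaqIqIqIqIqI → IqIqIqIqIqIqaaaqIqIqIqIqIqI → (answer).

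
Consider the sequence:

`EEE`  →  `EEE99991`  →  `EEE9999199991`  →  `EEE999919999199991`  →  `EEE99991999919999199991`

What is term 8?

Every step adds 99991 to the end: s(k+1) = s(k)·99991.
From EEE99991999919999199991, 3 further steps: EEE99991999919999199991 → EEE9999199991999919999199991 → EEE999919999199991999919999199991 → (answer).

EEE99991999919999199991999919999199991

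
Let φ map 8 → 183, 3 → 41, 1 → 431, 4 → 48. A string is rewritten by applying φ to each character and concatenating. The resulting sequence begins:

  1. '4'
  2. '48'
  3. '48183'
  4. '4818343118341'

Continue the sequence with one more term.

Applying the rule to each of the 13 symbols of 4818343118341 gives the pieces 48 183 431 183 41 48 41 431 431 183 41 48 431, which concatenate to the answer.

481834311834148414314311834148431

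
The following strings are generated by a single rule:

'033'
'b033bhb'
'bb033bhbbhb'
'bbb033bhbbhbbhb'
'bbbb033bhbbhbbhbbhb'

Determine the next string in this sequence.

bbbbb033bhbbhbbhbbhbbhb

Each term wraps the previous one in b on the left and bhb on the right.
So the next term is b·bbbb033bhbbhbbhbbhb·bhb.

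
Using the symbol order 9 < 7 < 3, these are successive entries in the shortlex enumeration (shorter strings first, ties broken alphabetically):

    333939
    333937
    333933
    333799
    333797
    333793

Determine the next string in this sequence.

333779

Find the rightmost character of 333793 below 3, bump it to the next letter, and reset everything to its right to 9.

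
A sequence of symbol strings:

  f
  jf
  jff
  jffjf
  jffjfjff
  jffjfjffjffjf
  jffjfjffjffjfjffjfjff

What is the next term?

This is a Fibonacci-style word recurrence s(k) = s(k−1)·s(k−2): e.g. jf·f = jff.
So term 8 is jffjfjffjffjfjffjfjff·jffjfjffjffjf.

jffjfjffjffjfjffjfjffjffjfjffjffjf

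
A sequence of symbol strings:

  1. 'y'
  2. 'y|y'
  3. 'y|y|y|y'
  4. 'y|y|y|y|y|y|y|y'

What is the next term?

y|y|y|y|y|y|y|y|y|y|y|y|y|y|y|y

s(k+1) = s(k)·|·s(k) — each term doubles the last with '|' between the halves.
So the next term is two copies of y|y|y|y|y|y|y|y with '|' between the halves.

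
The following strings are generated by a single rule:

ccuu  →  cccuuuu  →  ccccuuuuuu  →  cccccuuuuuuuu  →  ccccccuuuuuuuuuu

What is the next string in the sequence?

The n-th term is n+1 c's then 2n u's (n = 1, 2, …).
At n = 6 the blocks have lengths 7, 12.

cccccccuuuuuuuuuuuu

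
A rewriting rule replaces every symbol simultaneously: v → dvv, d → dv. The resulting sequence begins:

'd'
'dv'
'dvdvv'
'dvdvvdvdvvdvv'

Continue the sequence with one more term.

dvdvvdvdvvdvvdvdvvdvdvvdvvdvdvvdvv

φ(dvdvvdvdvvdvv) expands symbol-by-symbol to dv dvv dv dvv dvv dv dvv dv dvv dvv dv dvv dvv; joining the 13 pieces gives the next term.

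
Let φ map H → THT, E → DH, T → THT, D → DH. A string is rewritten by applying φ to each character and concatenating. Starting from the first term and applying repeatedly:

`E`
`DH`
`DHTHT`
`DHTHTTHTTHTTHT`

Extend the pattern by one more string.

DHTHTTHTTHTTHTTHTTHTTHTTHTTHTTHTTHTTHTTHT

Applying the rule to each of the 14 symbols of DHTHTTHTTHTTHT gives the pieces DH THT THT THT THT THT THT THT THT THT THT THT THT THT, which concatenate to the answer.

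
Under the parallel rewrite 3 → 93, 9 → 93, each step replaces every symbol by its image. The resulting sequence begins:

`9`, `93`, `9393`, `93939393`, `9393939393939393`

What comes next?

93939393939393939393939393939393

Replace each of the 16 characters of 9393939393939393 in place — 93 93 93 93 93 93 93 93 93 93 93 93 93 93 93 93 — and concatenate.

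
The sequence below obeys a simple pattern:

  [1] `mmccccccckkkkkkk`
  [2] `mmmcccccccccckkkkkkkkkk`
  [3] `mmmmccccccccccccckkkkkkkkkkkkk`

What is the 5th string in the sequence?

mmmmmmccccccccccccccccccckkkkkkkkkkkkkkkkkkk

The n-th term is n m's then 3n+1 c's then 3n+1 k's, where the shown terms are n = 2, 3, 4.
At n = 6 the blocks have lengths 6, 19, 19.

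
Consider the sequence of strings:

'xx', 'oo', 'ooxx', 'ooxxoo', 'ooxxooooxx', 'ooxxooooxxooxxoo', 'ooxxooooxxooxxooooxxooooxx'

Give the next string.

ooxxooooxxooxxooooxxooooxxooxxooooxxooxxoo

This is a Fibonacci-style word recurrence s(k) = s(k−1)·s(k−2): e.g. oo·xx = ooxx.
The next term joins ooxxooooxxooxxooooxxooooxx and ooxxooooxxooxxoo.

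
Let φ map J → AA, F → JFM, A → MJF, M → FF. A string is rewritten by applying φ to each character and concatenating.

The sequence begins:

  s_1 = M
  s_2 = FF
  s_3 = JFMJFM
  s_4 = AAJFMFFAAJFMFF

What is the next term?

MJFMJFAAJFMFFJFMJFMMJFMJFAAJFMFFJFMJFM

φ(AAJFMFFAAJFMFF) expands symbol-by-symbol to MJF MJF AA JFM FF JFM JFM MJF MJF AA JFM FF JFM JFM; joining the 14 pieces gives the next term.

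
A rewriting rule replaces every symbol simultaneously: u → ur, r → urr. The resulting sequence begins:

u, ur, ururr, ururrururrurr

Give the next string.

Rewriting the 13 symbols of ururrururrurr one by one yields ur urr ur urr urr ur urr ur urr urr ur urr urr; concatenated:

ururrururrurrururrururrurrururrurr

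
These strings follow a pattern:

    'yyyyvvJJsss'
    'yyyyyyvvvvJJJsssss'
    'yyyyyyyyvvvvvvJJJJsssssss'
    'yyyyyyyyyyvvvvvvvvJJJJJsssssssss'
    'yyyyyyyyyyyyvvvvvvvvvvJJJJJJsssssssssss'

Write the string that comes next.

Each string has the form y^{2n} v^{2n-2} J^{n} s^{2n-1}, where the shown terms are n = 2, 3, 4, 5, 6.
For the next term, n = 7, so the run lengths are 14, 12, 7, 13.

yyyyyyyyyyyyyyvvvvvvvvvvvvJJJJJJJsssssssssssss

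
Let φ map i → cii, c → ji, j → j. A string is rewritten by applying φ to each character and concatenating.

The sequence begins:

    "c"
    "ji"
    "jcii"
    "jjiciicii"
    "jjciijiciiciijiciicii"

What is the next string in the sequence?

jjjiciiciijciijiciiciijiciiciijciijiciiciijiciicii

φ(jjciijiciiciijiciicii) expands symbol-by-symbol to j j ji cii cii j cii ji cii cii ji cii cii j cii ji cii cii ji cii cii; joining the 21 pieces gives the next term.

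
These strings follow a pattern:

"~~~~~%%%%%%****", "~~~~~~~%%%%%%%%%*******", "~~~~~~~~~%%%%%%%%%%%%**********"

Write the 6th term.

~~~~~~~~~~~~~~~%%%%%%%%%%%%%%%%%%%%%*******************

Term n consists of 2n+3 ~'s, followed by 3n+3 %'s, followed by 3n+1 *'s (n = 1, 2, …).
At n = 6 the blocks have lengths 15, 21, 19.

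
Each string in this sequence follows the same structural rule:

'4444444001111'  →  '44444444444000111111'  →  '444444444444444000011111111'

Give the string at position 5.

Reading off run lengths: 4 runs 7, 11, 15; 0 runs 2, 3, 4; 1 runs 4, 6, 8 — each is linear in n, where the shown terms are n = 2, 3, 4.
Setting n = 6 gives 23, 6, 12 characters in each block.

44444444444444444444444000000111111111111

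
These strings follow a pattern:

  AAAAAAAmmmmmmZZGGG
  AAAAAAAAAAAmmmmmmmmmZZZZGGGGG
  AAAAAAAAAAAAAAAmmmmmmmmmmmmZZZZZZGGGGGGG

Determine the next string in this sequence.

The n-th term is 4n+3 A's then 3n+3 m's then 2n Z's then 2n+1 G's (n = 1, 2, …).
At n = 4 the blocks have lengths 19, 15, 8, 9.

AAAAAAAAAAAAAAAAAAAmmmmmmmmmmmmmmmZZZZZZZZGGGGGGGGG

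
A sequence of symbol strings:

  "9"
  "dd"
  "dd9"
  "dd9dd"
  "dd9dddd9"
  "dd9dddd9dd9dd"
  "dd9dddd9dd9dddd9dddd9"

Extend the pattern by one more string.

From term 3 onward, concatenate the last term with the second-to-last: dd·9 = dd9, dd9·dd = dd9dd, …
The next term joins dd9dddd9dd9dddd9dddd9 and dd9dddd9dd9dd.

dd9dddd9dd9dddd9dddd9dd9dddd9dd9dd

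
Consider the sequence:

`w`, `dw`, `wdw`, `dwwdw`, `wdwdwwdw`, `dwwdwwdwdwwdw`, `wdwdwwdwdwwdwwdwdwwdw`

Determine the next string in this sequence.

From term 3 onward, concatenate the second-to-last term with the last: w·dw = wdw, dw·wdw = dwwdw, …
Continuing: dwwdwwdwdwwdw · wdwdwwdwdwwdwwdwdwwdw gives term 8.

dwwdwwdwdwwdwwdwdwwdwdwwdwwdwdwwdw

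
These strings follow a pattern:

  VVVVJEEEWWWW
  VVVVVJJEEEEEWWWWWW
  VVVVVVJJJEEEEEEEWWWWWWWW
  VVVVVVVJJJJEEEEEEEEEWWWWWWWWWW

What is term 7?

Term n consists of n+2 V's, followed by n-1 J's, followed by 2n-1 E's, followed by 2n W's, where the shown terms are n = 2, 3, 4, 5.
Setting n = 8 gives 10, 7, 15, 16 characters in each block.

VVVVVVVVVVJJJJJJJEEEEEEEEEEEEEEEWWWWWWWWWWWWWWWW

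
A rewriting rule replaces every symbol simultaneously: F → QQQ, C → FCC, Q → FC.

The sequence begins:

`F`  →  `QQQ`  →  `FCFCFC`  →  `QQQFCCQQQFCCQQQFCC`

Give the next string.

Applying the rule to each of the 18 symbols of QQQFCCQQQFCCQQQFCC gives the pieces FC FC FC QQQ FCC FCC FC FC FC QQQ FCC FCC FC FC FC QQQ FCC FCC, which concatenate to the answer.

FCFCFCQQQFCCFCCFCFCFCQQQFCCFCCFCFCFCQQQFCCFCC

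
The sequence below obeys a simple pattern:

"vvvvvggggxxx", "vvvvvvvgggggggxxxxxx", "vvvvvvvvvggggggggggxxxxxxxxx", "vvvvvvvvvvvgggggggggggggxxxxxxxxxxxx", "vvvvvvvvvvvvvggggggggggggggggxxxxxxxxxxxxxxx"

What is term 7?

vvvvvvvvvvvvvvvvvggggggggggggggggggggggxxxxxxxxxxxxxxxxxxxxx

The n-th term is 2n+3 v's then 3n+1 g's then 3n x's (n = 1, 2, …).
At n = 7 the blocks have lengths 17, 22, 21.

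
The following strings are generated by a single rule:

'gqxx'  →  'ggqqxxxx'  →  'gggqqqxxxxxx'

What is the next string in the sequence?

Reading off run lengths: g runs 1, 2, 3; q runs 1, 2, 3; x runs 2, 4, 6 — each is linear in n (n = 1, 2, …).
Setting n = 4 gives 4, 4, 8 characters in each block.

ggggqqqqxxxxxxxx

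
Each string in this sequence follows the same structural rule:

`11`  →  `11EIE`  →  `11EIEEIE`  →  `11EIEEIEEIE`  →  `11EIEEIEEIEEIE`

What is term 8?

11EIEEIEEIEEIEEIEEIEEIE

Every step adds EIE to the end: s(k+1) = s(k)·EIE.
From 11EIEEIEEIEEIE, 3 further steps: 11EIEEIEEIEEIE → 11EIEEIEEIEEIEEIE → 11EIEEIEEIEEIEEIEEIE → (answer).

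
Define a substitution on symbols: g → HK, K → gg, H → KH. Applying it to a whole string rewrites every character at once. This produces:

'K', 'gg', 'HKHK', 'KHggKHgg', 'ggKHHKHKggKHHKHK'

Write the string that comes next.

φ(ggKHHKHKggKHHKHK) expands symbol-by-symbol to HK HK gg KH KH gg KH gg HK HK gg KH KH gg KH gg; joining the 16 pieces gives the next term.

HKHKggKHKHggKHggHKHKggKHKHggKHgg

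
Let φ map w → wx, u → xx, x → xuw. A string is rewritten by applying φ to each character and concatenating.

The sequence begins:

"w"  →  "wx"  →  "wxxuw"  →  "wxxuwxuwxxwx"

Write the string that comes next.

wxxuwxuwxxwxxuwxxwxxuwxuwwxxuw

Expanding wxxuwxuwxxwx: w→wx, x→xuw, x→xuw, u→xx, w→wx, x→xuw, u→xx, w→wx, x→xuw, x→xuw, w→wx, x→xuw. Concatenated: wx xuw xuw xx wx xuw xx wx xuw xuw wx xuw.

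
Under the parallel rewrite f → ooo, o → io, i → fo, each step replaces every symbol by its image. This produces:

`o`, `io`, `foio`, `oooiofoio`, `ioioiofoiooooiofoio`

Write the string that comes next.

φ(ioioiofoiooooiofoio) expands symbol-by-symbol to fo io fo io fo io ooo io fo io io io io fo io ooo io fo io; joining the 19 pieces gives the next term.

foiofoiofoiooooiofoioioioiofoiooooiofoio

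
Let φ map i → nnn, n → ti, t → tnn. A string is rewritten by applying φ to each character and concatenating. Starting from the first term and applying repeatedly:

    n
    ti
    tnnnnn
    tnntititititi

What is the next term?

tnntititnnnnntnnnnntnnnnntnnnnntnnnnn

φ(tnntititititi) expands symbol-by-symbol to tnn ti ti tnn nnn tnn nnn tnn nnn tnn nnn tnn nnn; joining the 13 pieces gives the next term.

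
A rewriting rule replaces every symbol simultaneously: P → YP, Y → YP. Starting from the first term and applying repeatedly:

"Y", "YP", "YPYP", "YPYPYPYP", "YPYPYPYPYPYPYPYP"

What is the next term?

YPYPYPYPYPYPYPYPYPYPYPYPYPYPYPYP

φ(YPYPYPYPYPYPYPYP) expands symbol-by-symbol to YP YP YP YP YP YP YP YP YP YP YP YP YP YP YP YP; joining the 16 pieces gives the next term.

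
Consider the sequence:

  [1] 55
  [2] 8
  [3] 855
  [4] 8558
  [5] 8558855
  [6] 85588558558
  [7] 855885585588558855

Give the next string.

85588558558855885585588558558

Each term (from the third on) is the previous term followed by the one before it: term 3 = 8·55 = 855.
Continuing: 855885585588558855 · 85588558558 gives term 8.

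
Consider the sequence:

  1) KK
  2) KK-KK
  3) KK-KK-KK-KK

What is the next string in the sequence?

KK-KK-KK-KK-KK-KK-KK-KK

s(k+1) = s(k)·-·s(k) — each term doubles the last with '-' between the halves.
So the next term is two copies of KK-KK-KK-KK with '-' between the halves.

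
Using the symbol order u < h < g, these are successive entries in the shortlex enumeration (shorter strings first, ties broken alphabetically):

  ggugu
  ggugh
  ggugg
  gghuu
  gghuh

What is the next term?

gghug

Treat gghuh as a base-3 numeral over the given alphabet and add one, carrying through any trailing g's.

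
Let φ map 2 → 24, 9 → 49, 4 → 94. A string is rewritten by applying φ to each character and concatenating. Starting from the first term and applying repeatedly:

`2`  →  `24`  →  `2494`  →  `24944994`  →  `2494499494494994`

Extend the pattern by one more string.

Rewriting the 16 symbols of 2494499494494994 one by one yields 24 94 49 94 94 49 49 94 49 94 94 49 94 49 49 94; concatenated:

24944994944949944994944994494994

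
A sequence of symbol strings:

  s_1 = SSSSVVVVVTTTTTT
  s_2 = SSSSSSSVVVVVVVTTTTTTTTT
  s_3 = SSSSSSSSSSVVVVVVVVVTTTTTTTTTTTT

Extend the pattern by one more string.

SSSSSSSSSSSSSVVVVVVVVVVVTTTTTTTTTTTTTTT

The n-th term is 3n+1 S's then 2n+3 V's then 3n+3 T's (n = 1, 2, …).
For the next term, n = 4, so the run lengths are 13, 11, 15.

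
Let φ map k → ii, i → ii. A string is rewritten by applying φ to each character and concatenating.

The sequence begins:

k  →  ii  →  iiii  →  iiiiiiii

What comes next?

iiiiiiiiiiiiiiii

Apply φ to iiiiiiii symbol by symbol: i→ii, i→ii, i→ii, i→ii, i→ii, i→ii, i→ii, i→ii; joined: ii ii ii ii ii ii ii ii.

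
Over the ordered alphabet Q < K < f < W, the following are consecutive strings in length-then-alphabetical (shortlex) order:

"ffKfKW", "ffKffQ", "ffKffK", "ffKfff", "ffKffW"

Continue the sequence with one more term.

The successor of ffKffW increments the rightmost position that isn't already W and resets every position after it to Q.

ffKfWQ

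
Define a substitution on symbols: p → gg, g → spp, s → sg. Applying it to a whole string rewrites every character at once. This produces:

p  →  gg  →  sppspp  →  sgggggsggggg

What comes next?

sgsppsppsppsppsppsgsppsppsppsppspp

Expanding sgggggsggggg: s→sg, g→spp, g→spp, g→spp, g→spp, g→spp, s→sg, g→spp, g→spp, g→spp, g→spp, g→spp. Concatenated: sg spp spp spp spp spp sg spp spp spp spp spp.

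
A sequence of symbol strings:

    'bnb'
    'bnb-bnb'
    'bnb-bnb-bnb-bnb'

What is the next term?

Each string is two copies of the previous one joined by '-'.
Doubling bnb-bnb-bnb-bnb with '-' between the halves:

bnb-bnb-bnb-bnb-bnb-bnb-bnb-bnb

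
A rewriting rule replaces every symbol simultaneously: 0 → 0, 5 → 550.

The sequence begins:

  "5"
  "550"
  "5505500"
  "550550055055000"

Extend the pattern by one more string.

5505500550550005505500550550000

Applying the rule to each of the 15 symbols of 550550055055000 gives the pieces 550 550 0 550 550 0 0 550 550 0 550 550 0 0 0, which concatenate to the answer.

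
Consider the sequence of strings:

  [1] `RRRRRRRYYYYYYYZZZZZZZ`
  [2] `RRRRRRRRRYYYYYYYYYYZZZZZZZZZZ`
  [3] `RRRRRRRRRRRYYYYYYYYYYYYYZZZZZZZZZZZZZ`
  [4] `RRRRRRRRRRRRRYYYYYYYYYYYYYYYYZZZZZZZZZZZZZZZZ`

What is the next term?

Reading off run lengths: R runs 7, 9, 11, 13; Y runs 7, 10, 13, 16; Z runs 7, 10, 13, 16 — each is linear in n, where the shown terms are n = 2, 3, 4, 5.
At n = 6 the blocks have lengths 15, 19, 19.

RRRRRRRRRRRRRRRYYYYYYYYYYYYYYYYYYYZZZZZZZZZZZZZZZZZZZ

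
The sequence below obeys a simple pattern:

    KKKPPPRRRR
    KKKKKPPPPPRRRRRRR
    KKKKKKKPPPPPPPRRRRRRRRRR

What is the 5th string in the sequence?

The n-th term is 2n-1 K's then 2n-1 P's then 3n-2 R's, where the shown terms are n = 2, 3, 4.
For term 5, n = 6, so the run lengths are 11, 11, 16.

KKKKKKKKKKKPPPPPPPPPPPRRRRRRRRRRRRRRRR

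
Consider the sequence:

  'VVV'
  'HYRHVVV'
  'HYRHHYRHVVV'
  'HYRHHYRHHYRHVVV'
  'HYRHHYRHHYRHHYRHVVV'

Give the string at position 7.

Every step adds HYRH at the front: s(k+1) = HYRH·s(k).
From HYRHHYRHHYRHHYRHVVV, 2 further steps: HYRHHYRHHYRHHYRHVVV → HYRHHYRHHYRHHYRHHYRHVVV → (answer).

HYRHHYRHHYRHHYRHHYRHHYRHVVV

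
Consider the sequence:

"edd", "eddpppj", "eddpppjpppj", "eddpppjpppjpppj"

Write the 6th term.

The strings grow by a fixed suffix pppj each time.
From eddpppjpppjpppj, 2 further steps: eddpppjpppjpppj → eddpppjpppjpppjpppj → (answer).

eddpppjpppjpppjpppjpppj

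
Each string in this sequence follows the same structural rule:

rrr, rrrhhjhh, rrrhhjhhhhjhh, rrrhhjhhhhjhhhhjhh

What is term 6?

rrrhhjhhhhjhhhhjhhhhjhhhhjhh

Each term is the previous one with hhjhh appended.
From rrrhhjhhhhjhhhhjhh, 2 further steps: rrrhhjhhhhjhhhhjhh → rrrhhjhhhhjhhhhjhhhhjhh → (answer).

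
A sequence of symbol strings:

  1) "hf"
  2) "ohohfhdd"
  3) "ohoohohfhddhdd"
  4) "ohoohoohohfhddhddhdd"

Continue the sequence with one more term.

Each term wraps the previous one in oho on the left and hdd on the right.
One more step from ohoohoohohfhddhddhdd gives the answer.

ohoohoohoohohfhddhddhddhdd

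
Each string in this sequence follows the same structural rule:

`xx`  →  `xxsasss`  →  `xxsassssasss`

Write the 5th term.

xxsassssassssassssasss

The strings grow by a fixed suffix sasss each time.
From xxsassssasss, 2 further steps: xxsassssasss → xxsassssassssasss → (answer).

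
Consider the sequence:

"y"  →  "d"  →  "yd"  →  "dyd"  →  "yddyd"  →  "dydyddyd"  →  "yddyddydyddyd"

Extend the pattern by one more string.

dydyddydyddyddydyddyd

This is a Fibonacci-style word recurrence s(k) = s(k−2)·s(k−1): e.g. y·d = yd.
The next term joins dydyddyd and yddyddydyddyd.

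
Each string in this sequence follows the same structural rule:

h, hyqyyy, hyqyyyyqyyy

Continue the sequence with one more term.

Every step adds yqyyy to the end: s(k+1) = s(k)·yqyyy.
So the next term is hyqyyyyqyyy·yqyyy.

hyqyyyyqyyyyqyyy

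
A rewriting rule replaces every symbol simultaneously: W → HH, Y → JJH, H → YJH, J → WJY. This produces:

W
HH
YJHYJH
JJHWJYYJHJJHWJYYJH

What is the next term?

WJYWJYYJHHHWJYJJHJJHWJYYJHWJYWJYYJHHHWJYJJHJJHWJYYJH

Applying the rule to each of the 18 symbols of JJHWJYYJHJJHWJYYJH gives the pieces WJY WJY YJH HH WJY JJH JJH WJY YJH WJY WJY YJH HH WJY JJH JJH WJY YJH, which concatenate to the answer.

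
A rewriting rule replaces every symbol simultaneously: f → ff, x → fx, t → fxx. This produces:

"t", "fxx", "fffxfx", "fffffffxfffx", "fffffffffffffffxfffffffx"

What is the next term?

fffffffffffffffffffffffffffffffxfffffffffffffffx

Applying the rule to each of the 24 symbols of fffffffffffffffxfffffffx gives the pieces ff ff ff ff ff ff ff ff ff ff ff ff ff ff ff fx ff ff ff ff ff ff ff fx, which concatenate to the answer.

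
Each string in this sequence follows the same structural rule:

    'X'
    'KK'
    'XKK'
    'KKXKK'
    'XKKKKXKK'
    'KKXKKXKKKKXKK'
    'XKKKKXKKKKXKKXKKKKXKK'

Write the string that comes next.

Each term (from the third on) is the two preceding terms concatenated in order: term 3 = X·KK = XKK.
Continuing: KKXKKXKKKKXKK · XKKKKXKKKKXKKXKKKKXKK gives term 8.

KKXKKXKKKKXKKXKKKKXKKKKXKKXKKKKXKK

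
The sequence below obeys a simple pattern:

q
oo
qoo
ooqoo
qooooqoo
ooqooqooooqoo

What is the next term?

qooooqooooqooqooooqoo

From term 3 onward, concatenate the second-to-last term with the last: q·oo = qoo, oo·qoo = ooqoo, …
So term 7 is qooooqoo·ooqooqooooqoo.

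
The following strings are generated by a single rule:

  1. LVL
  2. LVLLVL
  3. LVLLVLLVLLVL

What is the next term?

LVLLVLLVLLVLLVLLVLLVLLVL

Every step duplicates the string.
So the next term is two copies of LVLLVLLVLLVL.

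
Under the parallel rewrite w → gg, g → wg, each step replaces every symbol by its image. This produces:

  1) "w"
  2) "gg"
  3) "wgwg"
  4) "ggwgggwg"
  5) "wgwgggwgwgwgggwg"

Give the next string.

Replace each of the 16 characters of wgwgggwgwgwgggwg in place — gg wg gg wg wg wg gg wg gg wg gg wg wg wg gg wg — and concatenate.

ggwgggwgwgwgggwgggwgggwgwgwgggwg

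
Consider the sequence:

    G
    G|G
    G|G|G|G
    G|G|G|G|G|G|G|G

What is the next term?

G|G|G|G|G|G|G|G|G|G|G|G|G|G|G|G

Each string is two copies of the previous one joined by '|'.
So the next term is two copies of G|G|G|G|G|G|G|G with '|' between the halves.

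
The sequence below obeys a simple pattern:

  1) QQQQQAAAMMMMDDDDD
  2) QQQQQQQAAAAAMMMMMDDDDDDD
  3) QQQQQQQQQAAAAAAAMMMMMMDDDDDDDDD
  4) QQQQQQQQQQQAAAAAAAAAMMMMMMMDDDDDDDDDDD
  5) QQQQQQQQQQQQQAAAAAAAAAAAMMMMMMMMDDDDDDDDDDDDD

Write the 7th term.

QQQQQQQQQQQQQQQQQAAAAAAAAAAAAAAAMMMMMMMMMMDDDDDDDDDDDDDDDDD

Each string has the form Q^{2n+1} A^{2n-1} M^{n+2} D^{2n+1}, where the shown terms are n = 2, 3, 4, 5, 6.
For term 7, n = 8, so the run lengths are 17, 15, 10, 17.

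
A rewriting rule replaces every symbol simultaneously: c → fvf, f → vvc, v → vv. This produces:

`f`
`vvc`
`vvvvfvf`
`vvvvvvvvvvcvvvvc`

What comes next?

Replace each of the 16 characters of vvvvvvvvvvcvvvvc in place — vv vv vv vv vv vv vv vv vv vv fvf vv vv vv vv fvf — and concatenate.

vvvvvvvvvvvvvvvvvvvvfvfvvvvvvvvfvf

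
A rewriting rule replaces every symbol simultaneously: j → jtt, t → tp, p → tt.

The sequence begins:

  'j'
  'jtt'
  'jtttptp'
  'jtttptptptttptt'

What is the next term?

Applying the rule to each of the 15 symbols of jtttptptptttptt gives the pieces jtt tp tp tp tt tp tt tp tt tp tp tp tt tp tp, which concatenate to the answer.

jtttptptptttptttptttptptptttptp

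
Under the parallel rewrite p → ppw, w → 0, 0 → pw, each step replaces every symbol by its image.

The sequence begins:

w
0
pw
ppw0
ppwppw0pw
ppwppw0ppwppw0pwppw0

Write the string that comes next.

ppwppw0ppwppw0pwppwppw0ppwppw0pwppw0ppwppw0pw

Applying the rule to each of the 20 symbols of ppwppw0ppwppw0pwppw0 gives the pieces ppw ppw 0 ppw ppw 0 pw ppw ppw 0 ppw ppw 0 pw ppw 0 ppw ppw 0 pw, which concatenate to the answer.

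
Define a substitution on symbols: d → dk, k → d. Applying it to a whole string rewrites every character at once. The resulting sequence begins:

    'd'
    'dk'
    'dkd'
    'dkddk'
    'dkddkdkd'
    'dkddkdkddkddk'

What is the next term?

Replace each of the 13 characters of dkddkdkddkddk in place — dk d dk dk d dk d dk dk d dk dk d — and concatenate.

dkddkdkddkddkdkddkdkd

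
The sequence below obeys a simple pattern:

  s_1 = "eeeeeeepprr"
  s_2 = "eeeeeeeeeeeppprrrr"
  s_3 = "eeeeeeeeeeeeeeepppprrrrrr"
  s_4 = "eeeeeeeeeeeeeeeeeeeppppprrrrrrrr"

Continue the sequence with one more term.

Term n consists of 4n+3 e's, followed by n+1 p's, followed by 2n r's (n = 1, 2, …).
At n = 5 the blocks have lengths 23, 6, 10.

eeeeeeeeeeeeeeeeeeeeeeepppppprrrrrrrrrr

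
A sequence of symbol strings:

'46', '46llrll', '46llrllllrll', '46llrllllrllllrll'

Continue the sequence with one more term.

46llrllllrllllrllllrll

The strings grow by a fixed suffix llrll each time.
One more step from 46llrllllrllllrll gives the answer.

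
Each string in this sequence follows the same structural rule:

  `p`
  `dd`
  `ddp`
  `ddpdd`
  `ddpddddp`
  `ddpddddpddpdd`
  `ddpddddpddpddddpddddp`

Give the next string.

Each term (from the third on) is the previous term followed by the one before it: term 3 = dd·p = ddp.
So term 8 is ddpddddpddpddddpddddp·ddpddddpddpdd.

ddpddddpddpddddpddddpddpddddpddpdd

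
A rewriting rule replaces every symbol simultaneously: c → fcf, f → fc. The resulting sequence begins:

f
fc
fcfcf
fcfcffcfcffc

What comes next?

fcfcffcfcffcfcfcffcfcffcfcfcf

Expanding fcfcffcfcffc: f→fc, c→fcf, f→fc, c→fcf, f→fc, f→fc, c→fcf, f→fc, c→fcf, f→fc, f→fc, c→fcf. Concatenated: fc fcf fc fcf fc fc fcf fc fcf fc fc fcf.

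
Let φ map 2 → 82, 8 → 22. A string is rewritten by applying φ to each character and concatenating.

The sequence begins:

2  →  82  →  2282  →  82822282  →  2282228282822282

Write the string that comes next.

φ(2282228282822282) expands symbol-by-symbol to 82 82 22 82 82 82 22 82 22 82 22 82 82 82 22 82; joining the 16 pieces gives the next term.

82822282828222822282228282822282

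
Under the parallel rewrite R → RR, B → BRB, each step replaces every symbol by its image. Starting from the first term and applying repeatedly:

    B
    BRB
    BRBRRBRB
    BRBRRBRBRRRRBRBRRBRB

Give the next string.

BRBRRBRBRRRRBRBRRBRBRRRRRRRRBRBRRBRBRRRRBRBRRBRB

Replace each of the 20 characters of BRBRRBRBRRRRBRBRRBRB in place — BRB RR BRB RR RR BRB RR BRB RR RR RR RR BRB RR BRB RR RR BRB RR BRB — and concatenate.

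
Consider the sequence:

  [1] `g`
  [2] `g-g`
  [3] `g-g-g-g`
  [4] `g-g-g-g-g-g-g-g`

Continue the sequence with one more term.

Each string is two copies of the previous one joined by '-'.
One more doubling of g-g-g-g-g-g-g-g gives the answer.

g-g-g-g-g-g-g-g-g-g-g-g-g-g-g-g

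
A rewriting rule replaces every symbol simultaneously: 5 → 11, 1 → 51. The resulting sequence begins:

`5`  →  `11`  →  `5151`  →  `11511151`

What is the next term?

5151115151511151

Expanding 11511151: 1→51, 1→51, 5→11, 1→51, 1→51, 1→51, 5→11, 1→51. Concatenated: 51 51 11 51 51 51 11 51.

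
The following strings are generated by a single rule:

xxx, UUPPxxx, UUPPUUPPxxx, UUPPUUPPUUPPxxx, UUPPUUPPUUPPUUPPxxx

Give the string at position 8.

Each term is the previous one with UUPP prepended.
From UUPPUUPPUUPPUUPPxxx, 3 further steps: UUPPUUPPUUPPUUPPxxx → UUPPUUPPUUPPUUPPUUPPxxx → UUPPUUPPUUPPUUPPUUPPUUPPxxx → (answer).

UUPPUUPPUUPPUUPPUUPPUUPPUUPPxxx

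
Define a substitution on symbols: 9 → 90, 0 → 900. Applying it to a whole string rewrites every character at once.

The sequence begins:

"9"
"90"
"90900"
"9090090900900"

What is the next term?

Rewriting the 13 symbols of 9090090900900 one by one yields 90 900 90 900 900 90 900 90 900 900 90 900 900; concatenated:

9090090900900909009090090090900900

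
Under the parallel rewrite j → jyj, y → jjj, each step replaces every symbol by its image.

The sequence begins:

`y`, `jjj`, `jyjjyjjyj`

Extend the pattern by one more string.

Expanding jyjjyjjyj: j→jyj, y→jjj, j→jyj, j→jyj, y→jjj, j→jyj, j→jyj, y→jjj, j→jyj. Concatenated: jyj jjj jyj jyj jjj jyj jyj jjj jyj.

jyjjjjjyjjyjjjjjyjjyjjjjjyj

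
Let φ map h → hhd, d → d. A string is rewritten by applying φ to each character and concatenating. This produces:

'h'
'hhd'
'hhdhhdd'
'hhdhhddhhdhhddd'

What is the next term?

Rewriting the 15 symbols of hhdhhddhhdhhddd one by one yields hhd hhd d hhd hhd d d hhd hhd d hhd hhd d d d; concatenated:

hhdhhddhhdhhdddhhdhhddhhdhhdddd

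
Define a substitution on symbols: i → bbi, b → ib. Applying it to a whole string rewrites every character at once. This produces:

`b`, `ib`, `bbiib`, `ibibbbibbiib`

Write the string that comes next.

Rewriting each symbol of ibibbbibbiib: i→bbi, b→ib, i→bbi, b→ib, b→ib, b→ib, i→bbi, b→ib, b→ib, i→bbi, i→bbi, b→ib, which concatenates to bbi ib bbi ib ib ib bbi ib ib bbi bbi ib.

bbiibbbiibibibbbiibibbbibbiib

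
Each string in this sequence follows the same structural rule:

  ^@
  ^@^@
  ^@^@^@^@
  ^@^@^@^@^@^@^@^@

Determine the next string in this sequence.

^@^@^@^@^@^@^@^@^@^@^@^@^@^@^@^@

Every step duplicates the string.
One more doubling of ^@^@^@^@^@^@^@^@ gives the answer.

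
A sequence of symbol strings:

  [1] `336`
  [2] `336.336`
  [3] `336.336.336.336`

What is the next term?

336.336.336.336.336.336.336.336

Each string is two copies of the previous one joined by '.'.
So the next term is two copies of 336.336.336.336 with '.' between the halves.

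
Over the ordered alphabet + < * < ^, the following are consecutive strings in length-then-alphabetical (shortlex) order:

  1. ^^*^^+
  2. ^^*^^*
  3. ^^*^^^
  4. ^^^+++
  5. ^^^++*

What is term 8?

Continuing the enumeration 3 steps past ^^^++*: ^^^++* → ^^^++^ → ^^^+*+ → (answer).

^^^+**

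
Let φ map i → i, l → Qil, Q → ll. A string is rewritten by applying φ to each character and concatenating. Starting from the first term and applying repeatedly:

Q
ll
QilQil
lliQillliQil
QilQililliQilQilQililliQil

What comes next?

Applying the rule to each of the 26 symbols of QilQililliQilQilQililliQil gives the pieces ll i Qil ll i Qil i Qil Qil i ll i Qil ll i Qil ll i Qil i Qil Qil i ll i Qil, which concatenate to the answer.

lliQillliQiliQilQililliQillliQillliQiliQilQililliQil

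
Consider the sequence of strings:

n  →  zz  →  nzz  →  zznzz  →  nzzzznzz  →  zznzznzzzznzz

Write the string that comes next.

Each term (from the third on) is the two preceding terms concatenated in order: term 3 = n·zz = nzz.
So term 7 is nzzzznzz·zznzznzzzznzz.

nzzzznzzzznzznzzzznzz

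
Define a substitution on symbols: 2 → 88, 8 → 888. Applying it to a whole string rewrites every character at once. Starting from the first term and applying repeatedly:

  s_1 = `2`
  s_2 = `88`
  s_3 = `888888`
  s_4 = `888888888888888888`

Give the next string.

888888888888888888888888888888888888888888888888888888

Applying the rule to each of the 18 symbols of 888888888888888888 gives the pieces 888 888 888 888 888 888 888 888 888 888 888 888 888 888 888 888 888 888, which concatenate to the answer.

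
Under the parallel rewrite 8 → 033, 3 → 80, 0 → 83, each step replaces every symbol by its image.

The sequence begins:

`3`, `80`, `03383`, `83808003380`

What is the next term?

03380033830338383808003383

Expanding 83808003380: 8→033, 3→80, 8→033, 0→83, 8→033, 0→83, 0→83, 3→80, 3→80, 8→033, 0→83. Concatenated: 033 80 033 83 033 83 83 80 80 033 83.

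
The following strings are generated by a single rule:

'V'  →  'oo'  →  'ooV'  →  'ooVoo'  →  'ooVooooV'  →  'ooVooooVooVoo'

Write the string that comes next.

Each term (from the third on) is the previous term followed by the one before it: term 3 = oo·V = ooV.
The next term joins ooVooooVooVoo and ooVooooV.

ooVooooVooVooooVooooV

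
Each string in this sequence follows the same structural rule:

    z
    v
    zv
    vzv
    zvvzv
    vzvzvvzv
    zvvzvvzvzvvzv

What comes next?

From term 3 onward, concatenate the second-to-last term with the last: z·v = zv, v·zv = vzv, …
So term 8 is vzvzvvzv·zvvzvvzvzvvzv.

vzvzvvzvzvvzvvzvzvvzv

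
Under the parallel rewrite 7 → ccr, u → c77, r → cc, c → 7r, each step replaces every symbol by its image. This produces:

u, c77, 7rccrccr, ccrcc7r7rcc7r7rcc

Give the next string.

Rewriting the 17 symbols of ccrcc7r7rcc7r7rcc one by one yields 7r 7r cc 7r 7r ccr cc ccr cc 7r 7r ccr cc ccr cc 7r 7r; concatenated:

7r7rcc7r7rccrccccrcc7r7rccrccccrcc7r7r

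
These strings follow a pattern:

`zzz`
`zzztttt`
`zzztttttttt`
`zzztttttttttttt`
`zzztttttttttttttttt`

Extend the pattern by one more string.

zzztttttttttttttttttttt

Each term is the previous one with tttt appended.
So the next term is zzztttttttttttttttt·tttt.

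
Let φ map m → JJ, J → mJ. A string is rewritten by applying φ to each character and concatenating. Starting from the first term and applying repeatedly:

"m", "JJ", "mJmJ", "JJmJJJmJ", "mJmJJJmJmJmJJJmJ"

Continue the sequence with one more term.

Applying the rule to each of the 16 symbols of mJmJJJmJmJmJJJmJ gives the pieces JJ mJ JJ mJ mJ mJ JJ mJ JJ mJ JJ mJ mJ mJ JJ mJ, which concatenate to the answer.

JJmJJJmJmJmJJJmJJJmJJJmJmJmJJJmJ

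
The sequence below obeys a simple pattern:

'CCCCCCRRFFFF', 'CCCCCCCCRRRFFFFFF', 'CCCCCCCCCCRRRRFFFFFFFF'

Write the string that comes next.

Term n consists of 2n+2 C's, followed by n R's, followed by 2n F's, where the shown terms are n = 2, 3, 4.
Setting n = 5 gives 12, 5, 10 characters in each block.

CCCCCCCCCCCCRRRRRFFFFFFFFFF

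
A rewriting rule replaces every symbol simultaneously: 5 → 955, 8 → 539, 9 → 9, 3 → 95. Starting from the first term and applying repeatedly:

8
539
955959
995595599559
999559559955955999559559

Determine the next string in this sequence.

999955955995595599955955995595599995595599559559

Replace each of the 24 characters of 999559559955955999559559 in place — 9 9 9 955 955 9 955 955 9 9 955 955 9 955 955 9 9 9 955 955 9 955 955 9 — and concatenate.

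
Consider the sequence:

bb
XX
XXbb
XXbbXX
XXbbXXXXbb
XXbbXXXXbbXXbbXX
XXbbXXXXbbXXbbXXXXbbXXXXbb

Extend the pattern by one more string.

XXbbXXXXbbXXbbXXXXbbXXXXbbXXbbXXXXbbXXbbXX

This is a Fibonacci-style word recurrence s(k) = s(k−1)·s(k−2): e.g. XX·bb = XXbb.
The next term joins XXbbXXXXbbXXbbXXXXbbXXXXbb and XXbbXXXXbbXXbbXX.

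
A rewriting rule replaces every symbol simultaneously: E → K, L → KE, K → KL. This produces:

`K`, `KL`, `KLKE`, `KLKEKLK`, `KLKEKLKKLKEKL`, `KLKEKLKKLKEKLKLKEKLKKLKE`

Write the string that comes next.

KLKEKLKKLKEKLKLKEKLKKLKEKLKEKLKKLKEKLKLKEKLK

Applying the rule to each of the 24 symbols of KLKEKLKKLKEKLKLKEKLKKLKE gives the pieces KL KE KL K KL KE KL KL KE KL K KL KE KL KE KL K KL KE KL KL KE KL K, which concatenate to the answer.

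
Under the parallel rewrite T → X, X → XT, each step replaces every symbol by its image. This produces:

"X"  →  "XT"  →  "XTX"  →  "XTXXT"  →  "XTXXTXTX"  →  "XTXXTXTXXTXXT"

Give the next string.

Applying the rule to each of the 13 symbols of XTXXTXTXXTXXT gives the pieces XT X XT XT X XT X XT XT X XT XT X, which concatenate to the answer.

XTXXTXTXXTXXTXTXXTXTX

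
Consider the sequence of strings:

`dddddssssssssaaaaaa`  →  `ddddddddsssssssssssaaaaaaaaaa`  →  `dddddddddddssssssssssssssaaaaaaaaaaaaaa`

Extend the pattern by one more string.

ddddddddddddddsssssssssssssssssaaaaaaaaaaaaaaaaaa

The n-th term is 3n-1 d's then 3n+2 s's then 4n-2 a's, where the shown terms are n = 2, 3, 4.
Setting n = 5 gives 14, 17, 18 characters in each block.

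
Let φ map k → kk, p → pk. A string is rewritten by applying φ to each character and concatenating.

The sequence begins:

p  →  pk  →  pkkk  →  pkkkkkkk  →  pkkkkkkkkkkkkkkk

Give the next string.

Rewriting the 16 symbols of pkkkkkkkkkkkkkkk one by one yields pk kk kk kk kk kk kk kk kk kk kk kk kk kk kk kk; concatenated:

pkkkkkkkkkkkkkkkkkkkkkkkkkkkkkkk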